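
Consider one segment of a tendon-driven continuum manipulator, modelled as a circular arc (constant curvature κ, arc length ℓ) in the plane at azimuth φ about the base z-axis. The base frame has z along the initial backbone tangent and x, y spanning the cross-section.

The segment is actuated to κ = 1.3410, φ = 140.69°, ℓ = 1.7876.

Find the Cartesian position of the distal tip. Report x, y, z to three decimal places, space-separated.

θ = κ·ℓ = 1.3410 × 1.7876 = 2.39717 rad
ρ = (1 − cos θ)/κ = (1 − -0.73548)/1.3410 = 1.29417
z = sin θ / κ = 0.67755/1.3410 = 0.50525
x = ρ cos φ = 1.29417 × cos(140.69°) = -1.00134
y = ρ sin φ = 1.29417 × sin(140.69°) = 0.81988

-1.001 0.820 0.505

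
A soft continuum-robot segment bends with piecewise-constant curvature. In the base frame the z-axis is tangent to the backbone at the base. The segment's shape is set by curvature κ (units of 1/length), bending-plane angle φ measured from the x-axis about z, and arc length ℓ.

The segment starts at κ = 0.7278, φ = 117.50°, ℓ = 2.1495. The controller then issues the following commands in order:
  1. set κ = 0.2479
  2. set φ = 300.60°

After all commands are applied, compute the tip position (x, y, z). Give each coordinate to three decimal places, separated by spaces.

0.285 -0.481 2.049

initial: κ=0.7278, φ=117.50°, ℓ=2.1495
cmd 1: set κ=0.2479 → (κ,φ,ℓ)=(0.2479,117.50°,2.1495) → tip=(-0.2582,0.4961,2.0492)
cmd 2: set φ=300.60° → (κ,φ,ℓ)=(0.2479,300.60°,2.1495) → tip=(0.2847,-0.4814,2.0492)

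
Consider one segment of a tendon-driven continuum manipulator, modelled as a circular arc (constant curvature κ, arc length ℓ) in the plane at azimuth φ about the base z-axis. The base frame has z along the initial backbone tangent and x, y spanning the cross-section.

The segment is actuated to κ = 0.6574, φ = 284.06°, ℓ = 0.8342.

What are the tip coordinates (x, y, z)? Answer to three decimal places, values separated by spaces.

θ = κ·ℓ = 0.6574 × 0.8342 = 0.54840 rad
ρ = (1 − cos θ)/κ = (1 − 0.85336)/0.6574 = 0.22306
z = sin θ / κ = 0.52133/0.6574 = 0.79301
x = ρ cos φ = 0.22306 × cos(284.06°) = 0.05419
y = ρ sin φ = 0.22306 × sin(284.06°) = -0.21638

0.054 -0.216 0.793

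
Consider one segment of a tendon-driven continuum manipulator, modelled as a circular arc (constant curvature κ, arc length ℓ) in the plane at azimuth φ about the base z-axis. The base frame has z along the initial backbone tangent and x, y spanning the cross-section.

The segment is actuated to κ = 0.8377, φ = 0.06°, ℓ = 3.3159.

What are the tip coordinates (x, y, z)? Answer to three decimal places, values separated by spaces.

2.309 0.002 0.425

θ = κ·ℓ = 0.8377 × 3.3159 = 2.77773 rad
ρ = (1 − cos θ)/κ = (1 − -0.93453)/0.8377 = 2.30933
z = sin θ / κ = 0.35589/0.8377 = 0.42484
x = ρ cos φ = 2.30933 × cos(0.06°) = 2.30933
y = ρ sin φ = 2.30933 × sin(0.06°) = 0.00242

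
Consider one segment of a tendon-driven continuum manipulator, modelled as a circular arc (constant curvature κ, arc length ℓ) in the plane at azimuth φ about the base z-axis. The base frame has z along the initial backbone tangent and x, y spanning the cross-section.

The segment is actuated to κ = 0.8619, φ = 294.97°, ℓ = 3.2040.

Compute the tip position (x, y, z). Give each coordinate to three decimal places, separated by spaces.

0.945 -2.029 0.430

θ = κ·ℓ = 0.8619 × 3.2040 = 2.76153 rad
ρ = (1 − cos θ)/κ = (1 − -0.92864)/0.8619 = 2.23766
z = sin θ / κ = 0.37098/0.8619 = 0.43042
x = ρ cos φ = 2.23766 × cos(294.97°) = 0.94461
y = ρ sin φ = 2.23766 × sin(294.97°) = -2.02850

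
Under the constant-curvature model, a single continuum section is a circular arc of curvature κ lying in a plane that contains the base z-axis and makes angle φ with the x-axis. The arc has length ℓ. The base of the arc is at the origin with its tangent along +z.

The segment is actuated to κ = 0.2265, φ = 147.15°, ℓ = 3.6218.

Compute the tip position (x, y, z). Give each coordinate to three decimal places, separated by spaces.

-1.180 0.762 3.229

θ = κ·ℓ = 0.2265 × 3.6218 = 0.82034 rad
ρ = (1 − cos θ)/κ = (1 − 0.68197)/0.2265 = 1.40409
z = sin θ / κ = 0.73138/0.2265 = 3.22903
x = ρ cos φ = 1.40409 × cos(147.15°) = -1.17956
y = ρ sin φ = 1.40409 × sin(147.15°) = 0.76164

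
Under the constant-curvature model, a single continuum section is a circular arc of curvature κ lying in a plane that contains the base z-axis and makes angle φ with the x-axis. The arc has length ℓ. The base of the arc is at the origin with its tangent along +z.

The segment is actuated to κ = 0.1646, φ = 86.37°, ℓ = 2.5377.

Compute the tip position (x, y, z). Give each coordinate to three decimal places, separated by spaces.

θ = κ·ℓ = 0.1646 × 2.5377 = 0.41771 rad
ρ = (1 − cos θ)/κ = (1 − 0.91402)/0.1646 = 0.52234
z = sin θ / κ = 0.40566/0.1646 = 2.46455
x = ρ cos φ = 0.52234 × cos(86.37°) = 0.03307
y = ρ sin φ = 0.52234 × sin(86.37°) = 0.52130

0.033 0.521 2.465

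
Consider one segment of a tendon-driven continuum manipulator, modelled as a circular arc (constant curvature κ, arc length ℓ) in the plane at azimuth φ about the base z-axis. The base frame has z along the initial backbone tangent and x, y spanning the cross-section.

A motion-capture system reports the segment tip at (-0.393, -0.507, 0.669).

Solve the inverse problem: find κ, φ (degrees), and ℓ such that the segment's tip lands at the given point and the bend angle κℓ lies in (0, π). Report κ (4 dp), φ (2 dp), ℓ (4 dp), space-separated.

1.4935 232.22 1.0237

ρ = √(x²+y²) = √(-0.393² + -0.507²) = 0.64148
φ = atan2(y, x) mod 360° = atan2(-0.507, -0.393) = 232.2190°
|p|² = ρ² + z² = 0.64148² + 0.669² = 0.85906
κ = 2ρ / |p|² = 2×0.64148 / 0.85906 = 1.49345
θ = 2·atan2(ρ, z) = 2·atan2(0.64148, 0.669) = 1.52880 rad
ℓ = θ/κ = 1.52880/1.49345 = 1.02367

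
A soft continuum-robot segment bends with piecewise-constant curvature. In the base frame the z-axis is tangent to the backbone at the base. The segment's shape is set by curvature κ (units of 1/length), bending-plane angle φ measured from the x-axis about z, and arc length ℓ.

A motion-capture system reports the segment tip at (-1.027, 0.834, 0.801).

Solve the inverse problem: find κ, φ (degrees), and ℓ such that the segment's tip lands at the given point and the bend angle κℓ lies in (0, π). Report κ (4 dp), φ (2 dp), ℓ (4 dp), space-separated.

1.1062 140.92 1.8556

ρ = √(x²+y²) = √(-1.027² + 0.834²) = 1.32298
φ = atan2(y, x) mod 360° = atan2(0.834, -1.027) = 140.9208°
|p|² = ρ² + z² = 1.32298² + 0.801² = 2.39189
κ = 2ρ / |p|² = 2×1.32298 / 2.39189 = 1.10623
θ = 2·atan2(ρ, z) = 2·atan2(1.32298, 0.801) = 2.05276 rad
ℓ = θ/κ = 2.05276/1.10623 = 1.85564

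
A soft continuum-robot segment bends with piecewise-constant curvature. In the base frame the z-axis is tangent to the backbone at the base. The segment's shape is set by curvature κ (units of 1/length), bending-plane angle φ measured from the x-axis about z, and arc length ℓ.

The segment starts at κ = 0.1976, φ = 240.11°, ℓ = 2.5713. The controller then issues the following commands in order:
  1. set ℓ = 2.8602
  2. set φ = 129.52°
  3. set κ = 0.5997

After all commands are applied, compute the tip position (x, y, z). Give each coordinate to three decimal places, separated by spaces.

-1.214 1.471 1.650

initial: κ=0.1976, φ=240.11°, ℓ=2.5713
cmd 1: set ℓ=2.8602 → (κ,φ,ℓ)=(0.1976,240.11°,2.8602) → tip=(-0.3922,-0.6823,2.7103)
cmd 2: set φ=129.52° → (κ,φ,ℓ)=(0.1976,129.52°,2.8602) → tip=(-0.5008,0.6071,2.7103)
cmd 3: set κ=0.5997 → (κ,φ,ℓ)=(0.5997,129.52°,2.8602) → tip=(-1.2139,1.4715,1.6501)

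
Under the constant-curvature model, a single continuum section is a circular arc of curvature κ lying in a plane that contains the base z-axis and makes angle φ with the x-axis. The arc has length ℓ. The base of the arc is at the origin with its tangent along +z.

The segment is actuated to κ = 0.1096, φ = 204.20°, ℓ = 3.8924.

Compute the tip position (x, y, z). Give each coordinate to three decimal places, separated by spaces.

θ = κ·ℓ = 0.1096 × 3.8924 = 0.42661 rad
ρ = (1 − cos θ)/κ = (1 − 0.91037)/0.1096 = 0.81775
z = sin θ / κ = 0.41378/0.1096 = 3.77540
x = ρ cos φ = 0.81775 × cos(204.20°) = -0.74588
y = ρ sin φ = 0.81775 × sin(204.20°) = -0.33521

-0.746 -0.335 3.775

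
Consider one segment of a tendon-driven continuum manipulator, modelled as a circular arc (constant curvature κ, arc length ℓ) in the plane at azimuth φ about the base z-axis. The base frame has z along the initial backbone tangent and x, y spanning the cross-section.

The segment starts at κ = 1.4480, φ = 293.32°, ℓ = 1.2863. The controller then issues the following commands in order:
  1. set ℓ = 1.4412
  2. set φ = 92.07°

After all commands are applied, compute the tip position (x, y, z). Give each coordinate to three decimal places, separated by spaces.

-0.037 1.031 0.601

initial: κ=1.4480, φ=293.32°, ℓ=1.2863
cmd 1: set ℓ=1.4412 → (κ,φ,ℓ)=(1.4480,293.32°,1.4412) → tip=(0.4083,-0.9471,0.6007)
cmd 2: set φ=92.07° → (κ,φ,ℓ)=(1.4480,92.07°,1.4412) → tip=(-0.0373,1.0307,0.6007)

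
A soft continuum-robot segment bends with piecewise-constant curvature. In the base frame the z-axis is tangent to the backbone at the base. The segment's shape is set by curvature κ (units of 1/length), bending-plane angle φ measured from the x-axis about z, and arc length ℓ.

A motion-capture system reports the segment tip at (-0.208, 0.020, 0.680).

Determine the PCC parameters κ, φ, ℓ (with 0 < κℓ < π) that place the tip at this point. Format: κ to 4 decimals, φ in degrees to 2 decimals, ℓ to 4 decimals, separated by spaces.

0.8258 174.51 0.7220

ρ = √(x²+y²) = √(-0.208² + 0.020²) = 0.20896
φ = atan2(y, x) mod 360° = atan2(0.020, -0.208) = 174.5077°
|p|² = ρ² + z² = 0.20896² + 0.680² = 0.50606
κ = 2ρ / |p|² = 2×0.20896 / 0.50606 = 0.82582
θ = 2·atan2(ρ, z) = 2·atan2(0.20896, 0.680) = 0.59627 rad
ℓ = θ/κ = 0.59627/0.82582 = 0.72203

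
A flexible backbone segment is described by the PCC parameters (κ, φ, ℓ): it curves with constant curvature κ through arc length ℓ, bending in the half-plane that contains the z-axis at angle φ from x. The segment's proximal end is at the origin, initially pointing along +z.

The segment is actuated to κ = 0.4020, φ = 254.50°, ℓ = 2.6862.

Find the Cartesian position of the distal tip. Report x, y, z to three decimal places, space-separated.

-0.351 -1.267 2.194

θ = κ·ℓ = 0.4020 × 2.6862 = 1.07985 rad
ρ = (1 − cos θ)/κ = (1 − 0.47146)/0.4020 = 1.31478
z = sin θ / κ = 0.88189/0.4020 = 2.19375
x = ρ cos φ = 1.31478 × cos(254.50°) = -0.35136
y = ρ sin φ = 1.31478 × sin(254.50°) = -1.26696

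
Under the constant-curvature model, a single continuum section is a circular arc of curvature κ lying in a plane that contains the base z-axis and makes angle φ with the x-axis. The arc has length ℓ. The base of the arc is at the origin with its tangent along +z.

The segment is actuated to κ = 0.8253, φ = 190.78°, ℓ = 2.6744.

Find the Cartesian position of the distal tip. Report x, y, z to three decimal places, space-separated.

-1.898 -0.361 0.974

θ = κ·ℓ = 0.8253 × 2.6744 = 2.20718 rad
ρ = (1 − cos θ)/κ = (1 − -0.59429)/0.8253 = 1.93177
z = sin θ / κ = 0.80425/0.8253 = 0.97449
x = ρ cos φ = 1.93177 × cos(190.78°) = -1.89768
y = ρ sin φ = 1.93177 × sin(190.78°) = -0.36132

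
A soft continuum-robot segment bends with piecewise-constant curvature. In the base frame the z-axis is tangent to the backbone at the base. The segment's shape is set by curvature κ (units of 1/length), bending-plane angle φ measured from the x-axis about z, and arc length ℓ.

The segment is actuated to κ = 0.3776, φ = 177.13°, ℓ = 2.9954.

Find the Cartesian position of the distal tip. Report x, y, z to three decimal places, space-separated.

θ = κ·ℓ = 0.3776 × 2.9954 = 1.13106 rad
ρ = (1 − cos θ)/κ = (1 − 0.42570)/0.3776 = 1.52093
z = sin θ / κ = 0.90487/0.3776 = 2.39636
x = ρ cos φ = 1.52093 × cos(177.13°) = -1.51902
y = ρ sin φ = 1.52093 × sin(177.13°) = 0.07615

-1.519 0.076 2.396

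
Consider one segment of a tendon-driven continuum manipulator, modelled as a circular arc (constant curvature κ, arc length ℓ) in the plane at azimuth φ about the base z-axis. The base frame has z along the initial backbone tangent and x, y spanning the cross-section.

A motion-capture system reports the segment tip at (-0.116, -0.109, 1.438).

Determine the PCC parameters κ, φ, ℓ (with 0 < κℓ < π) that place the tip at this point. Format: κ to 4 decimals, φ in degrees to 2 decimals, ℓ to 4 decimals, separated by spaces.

ρ = √(x²+y²) = √(-0.116² + -0.109²) = 0.15918
φ = atan2(y, x) mod 360° = atan2(-0.109, -0.116) = 223.2180°
|p|² = ρ² + z² = 0.15918² + 1.438² = 2.09318
κ = 2ρ / |p|² = 2×0.15918 / 2.09318 = 0.15209
θ = 2·atan2(ρ, z) = 2·atan2(0.15918, 1.438) = 0.22049 rad
ℓ = θ/κ = 0.22049/0.15209 = 1.44972

0.1521 223.22 1.4497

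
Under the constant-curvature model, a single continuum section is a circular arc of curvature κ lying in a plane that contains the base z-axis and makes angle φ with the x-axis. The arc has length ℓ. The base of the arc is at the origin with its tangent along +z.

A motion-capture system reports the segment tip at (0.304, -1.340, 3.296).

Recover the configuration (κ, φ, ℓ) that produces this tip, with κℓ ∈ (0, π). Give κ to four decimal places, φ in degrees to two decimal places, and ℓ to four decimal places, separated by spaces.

0.2155 282.78 3.6655

ρ = √(x²+y²) = √(0.304² + -1.340²) = 1.37405
φ = atan2(y, x) mod 360° = atan2(-1.340, 0.304) = 282.7821°
|p|² = ρ² + z² = 1.37405² + 3.296² = 12.75163
κ = 2ρ / |p|² = 2×1.37405 / 12.75163 = 0.21551
θ = 2·atan2(ρ, z) = 2·atan2(1.37405, 3.296) = 0.78995 rad
ℓ = θ/κ = 0.78995/0.21551 = 3.66551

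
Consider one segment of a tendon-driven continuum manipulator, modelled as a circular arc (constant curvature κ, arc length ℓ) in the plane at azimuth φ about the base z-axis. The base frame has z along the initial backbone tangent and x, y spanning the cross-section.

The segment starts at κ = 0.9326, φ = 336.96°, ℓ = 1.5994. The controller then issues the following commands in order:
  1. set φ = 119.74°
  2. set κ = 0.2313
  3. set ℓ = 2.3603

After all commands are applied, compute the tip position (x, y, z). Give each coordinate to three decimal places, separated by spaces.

initial: κ=0.9326, φ=336.96°, ℓ=1.5994
cmd 1: set φ=119.74° → (κ,φ,ℓ)=(0.9326,119.74°,1.5994) → tip=(-0.4898,0.8574,1.0689)
cmd 2: set κ=0.2313 → (κ,φ,ℓ)=(0.2313,119.74°,1.5994) → tip=(-0.1451,0.2540,1.5632)
cmd 3: set ℓ=2.3603 → (κ,φ,ℓ)=(0.2313,119.74°,2.3603) → tip=(-0.3117,0.5457,2.2448)

-0.312 0.546 2.245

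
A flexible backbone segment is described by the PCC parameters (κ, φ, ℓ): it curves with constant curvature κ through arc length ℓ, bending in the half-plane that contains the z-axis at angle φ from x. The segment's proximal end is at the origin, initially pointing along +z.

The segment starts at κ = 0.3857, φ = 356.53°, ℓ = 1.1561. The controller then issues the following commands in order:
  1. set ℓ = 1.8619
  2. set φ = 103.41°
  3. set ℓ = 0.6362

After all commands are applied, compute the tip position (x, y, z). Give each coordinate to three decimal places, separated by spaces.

-0.018 0.076 0.630

initial: κ=0.3857, φ=356.53°, ℓ=1.1561
cmd 1: set ℓ=1.8619 → (κ,φ,ℓ)=(0.3857,356.53°,1.8619) → tip=(0.6391,-0.0388,1.7059)
cmd 2: set φ=103.41° → (κ,φ,ℓ)=(0.3857,103.41°,1.8619) → tip=(-0.1485,0.6228,1.7059)
cmd 3: set ℓ=0.6362 → (κ,φ,ℓ)=(0.3857,103.41°,0.6362) → tip=(-0.0180,0.0755,0.6298)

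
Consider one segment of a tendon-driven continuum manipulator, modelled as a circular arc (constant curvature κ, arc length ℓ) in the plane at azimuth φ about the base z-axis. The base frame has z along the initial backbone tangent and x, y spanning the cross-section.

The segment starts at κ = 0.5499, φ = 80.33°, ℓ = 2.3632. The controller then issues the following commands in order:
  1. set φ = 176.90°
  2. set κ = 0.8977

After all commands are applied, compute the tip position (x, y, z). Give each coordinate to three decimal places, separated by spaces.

-1.694 0.092 0.949

initial: κ=0.5499, φ=80.33°, ℓ=2.3632
cmd 1: set φ=176.90° → (κ,φ,ℓ)=(0.5499,176.90°,2.3632) → tip=(-1.3293,0.0720,1.7520)
cmd 2: set κ=0.8977 → (κ,φ,ℓ)=(0.8977,176.90°,2.3632) → tip=(-1.6943,0.0918,0.9493)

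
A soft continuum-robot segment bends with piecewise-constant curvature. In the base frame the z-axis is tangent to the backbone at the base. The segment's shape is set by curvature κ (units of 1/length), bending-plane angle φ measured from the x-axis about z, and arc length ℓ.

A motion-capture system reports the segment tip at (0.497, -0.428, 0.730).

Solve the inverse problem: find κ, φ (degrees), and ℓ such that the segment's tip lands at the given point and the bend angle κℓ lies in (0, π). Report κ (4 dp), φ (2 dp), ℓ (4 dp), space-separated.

1.3621 319.27 1.0748

ρ = √(x²+y²) = √(0.497² + -0.428²) = 0.65589
φ = atan2(y, x) mod 360° = atan2(-0.428, 0.497) = 319.2661°
|p|² = ρ² + z² = 0.65589² + 0.730² = 0.96309
κ = 2ρ / |p|² = 2×0.65589 / 0.96309 = 1.36205
θ = 2·atan2(ρ, z) = 2·atan2(0.65589, 0.730) = 1.46395 rad
ℓ = θ/κ = 1.46395/1.36205 = 1.07481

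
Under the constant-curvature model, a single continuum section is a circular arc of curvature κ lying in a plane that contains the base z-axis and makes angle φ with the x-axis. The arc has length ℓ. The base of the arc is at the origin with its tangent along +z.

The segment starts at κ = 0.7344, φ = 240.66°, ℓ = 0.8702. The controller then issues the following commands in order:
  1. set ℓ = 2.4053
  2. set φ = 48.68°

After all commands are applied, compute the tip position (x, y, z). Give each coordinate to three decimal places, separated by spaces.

initial: κ=0.7344, φ=240.66°, ℓ=0.8702
cmd 1: set ℓ=2.4053 → (κ,φ,ℓ)=(0.7344,240.66°,2.4053) → tip=(-0.7969,-1.4178,1.3357)
cmd 2: set φ=48.68° → (κ,φ,ℓ)=(0.7344,48.68°,2.4053) → tip=(1.0738,1.2215,1.3357)

1.074 1.221 1.336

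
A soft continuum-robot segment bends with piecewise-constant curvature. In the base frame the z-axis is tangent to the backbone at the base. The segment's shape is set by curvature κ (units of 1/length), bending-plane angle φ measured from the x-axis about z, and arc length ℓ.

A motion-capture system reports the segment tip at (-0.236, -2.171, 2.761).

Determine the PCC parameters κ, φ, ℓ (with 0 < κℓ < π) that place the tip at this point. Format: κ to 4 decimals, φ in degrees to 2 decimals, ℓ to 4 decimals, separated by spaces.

ρ = √(x²+y²) = √(-0.236² + -2.171²) = 2.18379
φ = atan2(y, x) mod 360° = atan2(-2.171, -0.236) = 263.7960°
|p|² = ρ² + z² = 2.18379² + 2.761² = 12.39206
κ = 2ρ / |p|² = 2×2.18379 / 12.39206 = 0.35245
θ = 2·atan2(ρ, z) = 2·atan2(2.18379, 2.761) = 1.33839 rad
ℓ = θ/κ = 1.33839/0.35245 = 3.79738

0.3524 263.80 3.7974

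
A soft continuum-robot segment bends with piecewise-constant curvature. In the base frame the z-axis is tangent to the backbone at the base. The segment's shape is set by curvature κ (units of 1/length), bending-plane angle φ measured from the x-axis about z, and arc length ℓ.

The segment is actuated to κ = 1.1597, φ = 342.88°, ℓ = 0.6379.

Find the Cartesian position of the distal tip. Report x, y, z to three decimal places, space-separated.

θ = κ·ℓ = 1.1597 × 0.6379 = 0.73977 rad
ρ = (1 − cos θ)/κ = (1 − 0.73862)/1.1597 = 0.22538
z = sin θ / κ = 0.67412/1.1597 = 0.58129
x = ρ cos φ = 0.22538 × cos(342.88°) = 0.21540
y = ρ sin φ = 0.22538 × sin(342.88°) = -0.06635

0.215 -0.066 0.581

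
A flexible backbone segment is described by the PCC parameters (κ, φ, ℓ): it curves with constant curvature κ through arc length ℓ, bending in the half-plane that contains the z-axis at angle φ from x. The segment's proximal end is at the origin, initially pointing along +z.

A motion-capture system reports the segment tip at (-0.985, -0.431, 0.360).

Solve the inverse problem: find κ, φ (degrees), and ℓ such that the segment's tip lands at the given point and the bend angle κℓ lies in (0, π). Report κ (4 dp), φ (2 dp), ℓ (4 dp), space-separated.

ρ = √(x²+y²) = √(-0.985² + -0.431²) = 1.07517
φ = atan2(y, x) mod 360° = atan2(-0.431, -0.985) = 203.6324°
|p|² = ρ² + z² = 1.07517² + 0.360² = 1.28559
κ = 2ρ / |p|² = 2×1.07517 / 1.28559 = 1.67265
θ = 2·atan2(ρ, z) = 2·atan2(1.07517, 0.360) = 2.49540 rad
ℓ = θ/κ = 2.49540/1.67265 = 1.49188

1.6727 203.63 1.4919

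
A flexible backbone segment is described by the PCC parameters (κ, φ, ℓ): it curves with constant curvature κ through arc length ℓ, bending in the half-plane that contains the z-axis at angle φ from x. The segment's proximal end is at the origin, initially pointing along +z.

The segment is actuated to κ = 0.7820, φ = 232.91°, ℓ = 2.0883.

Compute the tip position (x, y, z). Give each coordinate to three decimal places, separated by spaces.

-0.819 -1.084 1.276

θ = κ·ℓ = 0.7820 × 2.0883 = 1.63305 rad
ρ = (1 − cos θ)/κ = (1 − -0.06221)/0.7820 = 1.35833
z = sin θ / κ = 0.99806/0.7820 = 1.27630
x = ρ cos φ = 1.35833 × cos(232.91°) = -0.81917
y = ρ sin φ = 1.35833 × sin(232.91°) = -1.08353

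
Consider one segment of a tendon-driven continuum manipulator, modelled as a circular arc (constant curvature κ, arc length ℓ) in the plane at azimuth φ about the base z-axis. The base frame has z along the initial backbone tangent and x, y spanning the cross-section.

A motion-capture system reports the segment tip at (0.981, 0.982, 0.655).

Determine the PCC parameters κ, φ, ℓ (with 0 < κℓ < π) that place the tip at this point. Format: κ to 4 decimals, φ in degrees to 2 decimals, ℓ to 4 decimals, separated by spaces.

1.1785 45.03 1.9176

ρ = √(x²+y²) = √(0.981² + 0.982²) = 1.38805
φ = atan2(y, x) mod 360° = atan2(0.982, 0.981) = 45.0292°
|p|² = ρ² + z² = 1.38805² + 0.655² = 2.35571
κ = 2ρ / |p|² = 2×1.38805 / 2.35571 = 1.17846
θ = 2·atan2(ρ, z) = 2·atan2(1.38805, 0.655) = 2.25979 rad
ℓ = θ/κ = 2.25979/1.17846 = 1.91758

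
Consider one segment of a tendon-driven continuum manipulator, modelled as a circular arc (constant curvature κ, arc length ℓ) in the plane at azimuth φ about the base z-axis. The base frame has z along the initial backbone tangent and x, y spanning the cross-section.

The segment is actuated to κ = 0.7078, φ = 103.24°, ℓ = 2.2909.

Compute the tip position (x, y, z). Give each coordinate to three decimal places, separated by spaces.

θ = κ·ℓ = 0.7078 × 2.2909 = 1.62150 rad
ρ = (1 − cos θ)/κ = (1 − -0.05068)/0.7078 = 1.48443
z = sin θ / κ = 0.99871/0.7078 = 1.41101
x = ρ cos φ = 1.48443 × cos(103.24°) = -0.33998
y = ρ sin φ = 1.48443 × sin(103.24°) = 1.44497

-0.340 1.445 1.411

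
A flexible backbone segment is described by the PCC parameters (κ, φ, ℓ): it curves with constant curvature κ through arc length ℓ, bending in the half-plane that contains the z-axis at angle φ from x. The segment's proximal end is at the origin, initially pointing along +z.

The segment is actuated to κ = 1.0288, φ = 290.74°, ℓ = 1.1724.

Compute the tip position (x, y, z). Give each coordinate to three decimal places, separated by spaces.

θ = κ·ℓ = 1.0288 × 1.1724 = 1.20617 rad
ρ = (1 − cos θ)/κ = (1 − 0.35660)/1.0288 = 0.62538
z = sin θ / κ = 0.93426/1.0288 = 0.90810
x = ρ cos φ = 0.62538 × cos(290.74°) = 0.22147
y = ρ sin φ = 0.62538 × sin(290.74°) = -0.58486

0.221 -0.585 0.908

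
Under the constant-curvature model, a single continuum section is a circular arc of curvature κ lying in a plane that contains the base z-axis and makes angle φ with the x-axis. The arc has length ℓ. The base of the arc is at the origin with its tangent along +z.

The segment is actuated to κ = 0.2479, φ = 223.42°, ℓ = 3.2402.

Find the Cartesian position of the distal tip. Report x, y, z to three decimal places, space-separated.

-0.895 -0.847 2.903

θ = κ·ℓ = 0.2479 × 3.2402 = 0.80325 rad
ρ = (1 − cos θ)/κ = (1 − 0.69437)/0.2479 = 1.23286
z = sin θ / κ = 0.71961/0.2479 = 2.90284
x = ρ cos φ = 1.23286 × cos(223.42°) = -0.89547
y = ρ sin φ = 1.23286 × sin(223.42°) = -0.84739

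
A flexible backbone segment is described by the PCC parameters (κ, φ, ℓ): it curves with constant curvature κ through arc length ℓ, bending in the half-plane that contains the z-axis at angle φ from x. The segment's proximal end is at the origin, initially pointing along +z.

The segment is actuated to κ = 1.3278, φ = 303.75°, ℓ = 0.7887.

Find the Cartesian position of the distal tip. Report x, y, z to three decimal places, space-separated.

θ = κ·ℓ = 1.3278 × 0.7887 = 1.04724 rad
ρ = (1 − cos θ)/κ = (1 − 0.49997)/1.3278 = 0.37659
z = sin θ / κ = 0.86604/1.3278 = 0.65224
x = ρ cos φ = 0.37659 × cos(303.75°) = 0.20922
y = ρ sin φ = 0.37659 × sin(303.75°) = -0.31312

0.209 -0.313 0.652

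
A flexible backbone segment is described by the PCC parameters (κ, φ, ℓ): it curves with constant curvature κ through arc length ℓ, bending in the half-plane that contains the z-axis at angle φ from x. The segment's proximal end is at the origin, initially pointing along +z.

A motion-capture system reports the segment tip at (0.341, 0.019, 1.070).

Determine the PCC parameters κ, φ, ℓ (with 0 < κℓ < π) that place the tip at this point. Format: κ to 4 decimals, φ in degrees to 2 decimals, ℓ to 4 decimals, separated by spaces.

ρ = √(x²+y²) = √(0.341² + 0.019²) = 0.34153
φ = atan2(y, x) mod 360° = atan2(0.019, 0.341) = 3.1891°
|p|² = ρ² + z² = 0.34153² + 1.070² = 1.26154
κ = 2ρ / |p|² = 2×0.34153 / 1.26154 = 0.54145
θ = 2·atan2(ρ, z) = 2·atan2(0.34153, 1.070) = 0.61793 rad
ℓ = θ/κ = 0.61793/0.54145 = 1.14125

0.5414 3.19 1.1413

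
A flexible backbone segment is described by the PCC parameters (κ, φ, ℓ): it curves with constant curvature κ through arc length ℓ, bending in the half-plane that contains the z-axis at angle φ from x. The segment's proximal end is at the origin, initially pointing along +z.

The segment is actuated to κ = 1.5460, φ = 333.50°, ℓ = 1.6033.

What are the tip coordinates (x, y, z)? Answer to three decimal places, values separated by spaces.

1.035 -0.516 0.398

θ = κ·ℓ = 1.5460 × 1.6033 = 2.47870 rad
ρ = (1 − cos θ)/κ = (1 − -0.78822)/1.5460 = 1.15667
z = sin θ / κ = 0.61540/1.5460 = 0.39806
x = ρ cos φ = 1.15667 × cos(333.50°) = 1.03515
y = ρ sin φ = 1.15667 × sin(333.50°) = -0.51610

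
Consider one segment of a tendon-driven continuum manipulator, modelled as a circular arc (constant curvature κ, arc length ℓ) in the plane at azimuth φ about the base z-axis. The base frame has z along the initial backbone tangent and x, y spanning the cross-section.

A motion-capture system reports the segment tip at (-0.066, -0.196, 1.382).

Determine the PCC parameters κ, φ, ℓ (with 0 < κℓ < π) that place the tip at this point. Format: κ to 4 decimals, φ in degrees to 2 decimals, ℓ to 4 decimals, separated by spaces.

0.2118 251.39 1.4025

ρ = √(x²+y²) = √(-0.066² + -0.196²) = 0.20681
φ = atan2(y, x) mod 360° = atan2(-0.196, -0.066) = 251.3898°
|p|² = ρ² + z² = 0.20681² + 1.382² = 1.95270
κ = 2ρ / |p|² = 2×0.20681 / 1.95270 = 0.21182
θ = 2·atan2(ρ, z) = 2·atan2(0.20681, 1.382) = 0.29709 rad
ℓ = θ/κ = 0.29709/0.21182 = 1.40254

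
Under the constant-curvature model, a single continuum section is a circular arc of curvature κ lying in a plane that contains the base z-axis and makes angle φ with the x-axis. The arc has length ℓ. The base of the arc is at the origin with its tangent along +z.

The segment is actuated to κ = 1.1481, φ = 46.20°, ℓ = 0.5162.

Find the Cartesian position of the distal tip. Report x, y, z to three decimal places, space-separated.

θ = κ·ℓ = 1.1481 × 0.5162 = 0.59265 rad
ρ = (1 − cos θ)/κ = (1 − 0.82946)/1.1481 = 0.14854
z = sin θ / κ = 0.55856/1.1481 = 0.48651
x = ρ cos φ = 0.14854 × cos(46.20°) = 0.10281
y = ρ sin φ = 0.14854 × sin(46.20°) = 0.10721

0.103 0.107 0.487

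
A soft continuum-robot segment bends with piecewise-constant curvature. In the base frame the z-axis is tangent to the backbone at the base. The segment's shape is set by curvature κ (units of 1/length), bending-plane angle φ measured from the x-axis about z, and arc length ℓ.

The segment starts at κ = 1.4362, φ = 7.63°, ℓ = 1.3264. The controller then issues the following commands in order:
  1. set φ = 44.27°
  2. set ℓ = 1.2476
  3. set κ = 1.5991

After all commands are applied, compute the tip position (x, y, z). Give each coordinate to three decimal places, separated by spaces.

initial: κ=1.4362, φ=7.63°, ℓ=1.3264
cmd 1: set φ=44.27° → (κ,φ,ℓ)=(1.4362,44.27°,1.3264) → tip=(0.6621,0.6454,0.6578)
cmd 2: set ℓ=1.2476 → (κ,φ,ℓ)=(1.4362,44.27°,1.2476) → tip=(0.6079,0.5926,0.6793)
cmd 3: set κ=1.5991 → (κ,φ,ℓ)=(1.5991,44.27°,1.2476) → tip=(0.6321,0.6162,0.5699)

0.632 0.616 0.570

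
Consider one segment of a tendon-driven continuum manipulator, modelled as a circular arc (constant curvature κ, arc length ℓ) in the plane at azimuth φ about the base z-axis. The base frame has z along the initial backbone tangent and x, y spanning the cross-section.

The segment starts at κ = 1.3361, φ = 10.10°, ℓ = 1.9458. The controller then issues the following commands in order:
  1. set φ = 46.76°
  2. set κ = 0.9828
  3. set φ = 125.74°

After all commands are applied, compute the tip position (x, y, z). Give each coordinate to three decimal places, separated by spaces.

-0.793 1.102 0.959

initial: κ=1.3361, φ=10.10°, ℓ=1.9458
cmd 1: set φ=46.76° → (κ,φ,ℓ)=(1.3361,46.76°,1.9458) → tip=(0.9520,1.0124,0.3860)
cmd 2: set κ=0.9828 → (κ,φ,ℓ)=(0.9828,46.76°,1.9458) → tip=(0.9305,0.9895,0.9587)
cmd 3: set φ=125.74° → (κ,φ,ℓ)=(0.9828,125.74°,1.9458) → tip=(-0.7934,1.1025,0.9587)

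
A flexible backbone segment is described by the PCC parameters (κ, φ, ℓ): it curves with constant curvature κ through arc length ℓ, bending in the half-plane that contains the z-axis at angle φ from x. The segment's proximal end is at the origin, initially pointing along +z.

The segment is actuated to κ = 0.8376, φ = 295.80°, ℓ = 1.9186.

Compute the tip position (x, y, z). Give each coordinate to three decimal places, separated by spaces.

0.538 -1.114 1.193

θ = κ·ℓ = 0.8376 × 1.9186 = 1.60702 rad
ρ = (1 − cos θ)/κ = (1 − -0.03622)/0.8376 = 1.23712
z = sin θ / κ = 0.99934/0.8376 = 1.19310
x = ρ cos φ = 1.23712 × cos(295.80°) = 0.53843
y = ρ sin φ = 1.23712 × sin(295.80°) = -1.11381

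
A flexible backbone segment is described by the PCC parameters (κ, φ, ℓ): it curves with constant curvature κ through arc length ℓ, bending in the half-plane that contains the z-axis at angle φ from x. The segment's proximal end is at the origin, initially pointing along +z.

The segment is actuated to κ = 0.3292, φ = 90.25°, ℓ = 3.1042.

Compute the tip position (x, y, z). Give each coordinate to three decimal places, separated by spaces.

-0.006 1.453 2.591

θ = κ·ℓ = 0.3292 × 3.1042 = 1.02190 rad
ρ = (1 − cos θ)/κ = (1 − 0.52174)/0.3292 = 1.45278
z = sin θ / κ = 0.85310/0.3292 = 2.59144
x = ρ cos φ = 1.45278 × cos(90.25°) = -0.00634
y = ρ sin φ = 1.45278 × sin(90.25°) = 1.45277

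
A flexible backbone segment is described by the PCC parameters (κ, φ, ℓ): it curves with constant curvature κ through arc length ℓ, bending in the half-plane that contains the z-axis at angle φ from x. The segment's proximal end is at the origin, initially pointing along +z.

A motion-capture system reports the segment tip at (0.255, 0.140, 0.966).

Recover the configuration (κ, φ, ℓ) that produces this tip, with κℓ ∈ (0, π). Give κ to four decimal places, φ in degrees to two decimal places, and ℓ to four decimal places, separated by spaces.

0.5716 28.77 1.0234

ρ = √(x²+y²) = √(0.255² + 0.140²) = 0.29090
φ = atan2(y, x) mod 360° = atan2(0.140, 0.255) = 28.7676°
|p|² = ρ² + z² = 0.29090² + 0.966² = 1.01778
κ = 2ρ / |p|² = 2×0.29090 / 1.01778 = 0.57164
θ = 2·atan2(ρ, z) = 2·atan2(0.29090, 0.966) = 0.58501 rad
ℓ = θ/κ = 0.58501/0.57164 = 1.02338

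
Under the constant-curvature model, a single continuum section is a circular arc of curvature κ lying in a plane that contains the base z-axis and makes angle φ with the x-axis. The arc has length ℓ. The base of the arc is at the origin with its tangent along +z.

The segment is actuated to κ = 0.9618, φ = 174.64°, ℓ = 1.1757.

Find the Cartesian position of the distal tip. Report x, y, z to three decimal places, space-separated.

-0.594 0.056 0.941

θ = κ·ℓ = 0.9618 × 1.1757 = 1.13079 rad
ρ = (1 − cos θ)/κ = (1 − 0.42595)/0.9618 = 0.59685
z = sin θ / κ = 0.90475/0.9618 = 0.94068
x = ρ cos φ = 0.59685 × cos(174.64°) = -0.59424
y = ρ sin φ = 0.59685 × sin(174.64°) = 0.05575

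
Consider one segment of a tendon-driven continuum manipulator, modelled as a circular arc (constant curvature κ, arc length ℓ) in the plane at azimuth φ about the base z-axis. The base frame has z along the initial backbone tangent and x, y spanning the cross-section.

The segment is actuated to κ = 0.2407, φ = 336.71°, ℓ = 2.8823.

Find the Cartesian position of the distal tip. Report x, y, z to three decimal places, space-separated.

0.882 -0.380 2.657

θ = κ·ℓ = 0.2407 × 2.8823 = 0.69377 rad
ρ = (1 − cos θ)/κ = (1 − 0.76884)/0.2407 = 0.96036
z = sin θ / κ = 0.63944/0.2407 = 2.65658
x = ρ cos φ = 0.96036 × cos(336.71°) = 0.88211
y = ρ sin φ = 0.96036 × sin(336.71°) = -0.37971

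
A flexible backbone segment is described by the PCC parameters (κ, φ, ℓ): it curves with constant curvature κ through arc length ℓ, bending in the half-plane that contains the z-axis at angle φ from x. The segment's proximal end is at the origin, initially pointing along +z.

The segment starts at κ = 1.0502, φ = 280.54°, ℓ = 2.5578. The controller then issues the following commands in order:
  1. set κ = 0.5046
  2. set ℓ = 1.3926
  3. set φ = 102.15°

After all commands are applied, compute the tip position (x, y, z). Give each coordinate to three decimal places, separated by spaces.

initial: κ=1.0502, φ=280.54°, ℓ=2.5578
cmd 1: set κ=0.5046 → (κ,φ,ℓ)=(0.5046,280.54°,2.5578) → tip=(0.2623,-1.4097,1.9045)
cmd 2: set ℓ=1.3926 → (κ,φ,ℓ)=(0.5046,280.54°,1.3926) → tip=(0.0859,-0.4616,1.2808)
cmd 3: set φ=102.15° → (κ,φ,ℓ)=(0.5046,102.15°,1.3926) → tip=(-0.0988,0.4590,1.2808)

-0.099 0.459 1.281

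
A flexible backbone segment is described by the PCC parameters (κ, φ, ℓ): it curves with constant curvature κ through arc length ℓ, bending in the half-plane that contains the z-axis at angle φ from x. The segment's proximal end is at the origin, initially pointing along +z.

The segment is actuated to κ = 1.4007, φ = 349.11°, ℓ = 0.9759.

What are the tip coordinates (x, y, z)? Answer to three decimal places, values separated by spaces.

0.559 -0.108 0.699

θ = κ·ℓ = 1.4007 × 0.9759 = 1.36694 rad
ρ = (1 − cos θ)/κ = (1 − 0.20244)/1.4007 = 0.56940
z = sin θ / κ = 0.97929/1.4007 = 0.69915
x = ρ cos φ = 0.56940 × cos(349.11°) = 0.55914
y = ρ sin φ = 0.56940 × sin(349.11°) = -0.10757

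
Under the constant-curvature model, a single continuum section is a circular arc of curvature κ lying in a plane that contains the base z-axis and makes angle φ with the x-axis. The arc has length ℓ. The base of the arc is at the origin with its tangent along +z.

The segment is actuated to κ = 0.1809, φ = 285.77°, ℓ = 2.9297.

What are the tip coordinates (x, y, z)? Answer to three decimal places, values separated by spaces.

0.206 -0.730 2.794

θ = κ·ℓ = 0.1809 × 2.9297 = 0.52998 rad
ρ = (1 − cos θ)/κ = (1 − 0.86282)/0.1809 = 0.75834
z = sin θ / κ = 0.50552/0.1809 = 2.79446
x = ρ cos φ = 0.75834 × cos(285.77°) = 0.20610
y = ρ sin φ = 0.75834 × sin(285.77°) = -0.72980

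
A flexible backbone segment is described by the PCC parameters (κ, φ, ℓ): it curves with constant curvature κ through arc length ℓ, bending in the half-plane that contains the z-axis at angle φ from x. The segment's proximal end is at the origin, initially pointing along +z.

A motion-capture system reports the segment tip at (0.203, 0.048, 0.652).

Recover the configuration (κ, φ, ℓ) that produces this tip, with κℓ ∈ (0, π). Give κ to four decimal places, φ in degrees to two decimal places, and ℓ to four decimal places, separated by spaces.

ρ = √(x²+y²) = √(0.203² + 0.048²) = 0.20860
φ = atan2(y, x) mod 360° = atan2(0.048, 0.203) = 13.3034°
|p|² = ρ² + z² = 0.20860² + 0.652² = 0.46862
κ = 2ρ / |p|² = 2×0.20860 / 0.46862 = 0.89027
θ = 2·atan2(ρ, z) = 2·atan2(0.20860, 0.652) = 0.61929 rad
ℓ = θ/κ = 0.61929/0.89027 = 0.69562

0.8903 13.30 0.6956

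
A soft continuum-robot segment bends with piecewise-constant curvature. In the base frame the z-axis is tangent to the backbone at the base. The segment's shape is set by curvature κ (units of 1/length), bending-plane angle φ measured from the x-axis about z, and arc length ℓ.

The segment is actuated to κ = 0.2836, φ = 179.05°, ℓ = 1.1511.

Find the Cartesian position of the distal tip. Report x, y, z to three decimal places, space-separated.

θ = κ·ℓ = 0.2836 × 1.1511 = 0.32645 rad
ρ = (1 − cos θ)/κ = (1 − 0.94719)/0.2836 = 0.18623
z = sin θ / κ = 0.32068/0.2836 = 1.13076
x = ρ cos φ = 0.18623 × cos(179.05°) = -0.18620
y = ρ sin φ = 0.18623 × sin(179.05°) = 0.00309

-0.186 0.003 1.131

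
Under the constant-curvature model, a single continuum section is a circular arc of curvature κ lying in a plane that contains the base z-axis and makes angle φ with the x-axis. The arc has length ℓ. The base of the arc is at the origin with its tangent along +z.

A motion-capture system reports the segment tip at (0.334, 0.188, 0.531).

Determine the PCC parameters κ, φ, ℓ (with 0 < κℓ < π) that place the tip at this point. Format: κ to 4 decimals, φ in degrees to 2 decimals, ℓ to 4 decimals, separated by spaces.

ρ = √(x²+y²) = √(0.334² + 0.188²) = 0.38328
φ = atan2(y, x) mod 360° = atan2(0.188, 0.334) = 29.3740°
|p|² = ρ² + z² = 0.38328² + 0.531² = 0.42886
κ = 2ρ / |p|² = 2×0.38328 / 0.42886 = 1.78741
θ = 2·atan2(ρ, z) = 2·atan2(0.38328, 0.531) = 1.25041 rad
ℓ = θ/κ = 1.25041/1.78741 = 0.69957

1.7874 29.37 0.6996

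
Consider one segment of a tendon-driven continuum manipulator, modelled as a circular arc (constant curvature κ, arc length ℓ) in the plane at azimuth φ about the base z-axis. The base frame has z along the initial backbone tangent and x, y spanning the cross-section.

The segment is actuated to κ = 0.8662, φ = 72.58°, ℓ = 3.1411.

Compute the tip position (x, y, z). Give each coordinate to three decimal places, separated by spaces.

θ = κ·ℓ = 0.8662 × 3.1411 = 2.72082 rad
ρ = (1 − cos θ)/κ = (1 − -0.91277)/0.8662 = 2.20824
z = sin θ / κ = 0.40847/0.8662 = 0.47156
x = ρ cos φ = 2.20824 × cos(72.58°) = 0.66109
y = ρ sin φ = 2.20824 × sin(72.58°) = 2.10696

0.661 2.107 0.472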